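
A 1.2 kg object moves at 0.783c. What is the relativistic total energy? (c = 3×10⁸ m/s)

γ = 1/√(1 - 0.783²) = 1.6077
mc² = 1.2 × (3×10⁸)² = 1.080×10¹⁷ J
E = γmc² = 1.6077 × 1.080×10¹⁷ = 1.736×10¹⁷ J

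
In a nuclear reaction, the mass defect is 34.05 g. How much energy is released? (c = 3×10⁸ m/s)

Convert mass defect: Δm = 34.05 g = 0.03405 kg
E = Δm·c² = 0.03405 × (3×10⁸)²
= 0.03405 × 9×10¹⁶ = 3.065×10¹⁵ J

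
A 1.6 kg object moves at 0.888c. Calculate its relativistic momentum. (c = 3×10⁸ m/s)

γ = 1/√(1 - 0.888²) = 2.1747
v = 0.888 × 3×10⁸ = 2.664×10⁸ m/s
p = γmv = 2.1747 × 1.6 × 2.664×10⁸ = 9.269×10⁸ kg·m/s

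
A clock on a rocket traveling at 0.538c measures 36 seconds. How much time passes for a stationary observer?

Proper time Δt₀ = 36 seconds
γ = 1/√(1 - 0.538²) = 1.1863
Δt = γΔt₀ = 1.1863 × 36 = 42.71 seconds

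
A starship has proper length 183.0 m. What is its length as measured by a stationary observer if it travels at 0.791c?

Proper length L₀ = 183.0 m
γ = 1/√(1 - 0.791²) = 1.634
L = L₀/γ = 183.0/1.634 = 112.0 m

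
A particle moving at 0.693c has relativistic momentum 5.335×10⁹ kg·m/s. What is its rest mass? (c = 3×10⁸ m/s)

γ = 1/√(1 - 0.693²) = 1.387
v = 0.693 × 3×10⁸ = 2.079×10⁸ m/s
m = p/(γv) = 5.335×10⁹/(1.387 × 2.079×10⁸) = 18.50 kg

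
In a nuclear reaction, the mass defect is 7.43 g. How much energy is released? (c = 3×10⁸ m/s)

Convert mass defect: Δm = 7.43 g = 0.00743 kg
E = Δm·c² = 0.00743 × (3×10⁸)²
= 0.00743 × 9×10¹⁶ = 6.687×10¹⁴ J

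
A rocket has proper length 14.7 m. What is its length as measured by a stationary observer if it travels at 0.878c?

Proper length L₀ = 14.7 m
γ = 1/√(1 - 0.878²) = 2.0892
L = L₀/γ = 14.7/2.0892 = 7.036 m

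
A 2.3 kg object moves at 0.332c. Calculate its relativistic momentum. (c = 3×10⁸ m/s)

γ = 1/√(1 - 0.332²) = 1.06013
v = 0.332 × 3×10⁸ = 9.960×10⁷ m/s
p = γmv = 1.06013 × 2.3 × 9.960×10⁷ = 2.429×10⁸ kg·m/s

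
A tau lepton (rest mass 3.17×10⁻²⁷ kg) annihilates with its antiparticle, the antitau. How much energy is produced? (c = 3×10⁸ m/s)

Both particles have the same rest mass, so total mass = 2m
E = 2m·c² = 2 × 3.17×10⁻²⁷ × (3×10⁸)²
= 2 × 3.17×10⁻²⁷ × 9×10¹⁶
= 5.706×10⁻¹⁰ J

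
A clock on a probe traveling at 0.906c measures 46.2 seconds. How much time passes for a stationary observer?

Proper time Δt₀ = 46.2 seconds
γ = 1/√(1 - 0.906²) = 2.3625
Δt = γΔt₀ = 2.3625 × 46.2 = 109.1 seconds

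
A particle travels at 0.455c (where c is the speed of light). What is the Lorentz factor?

v/c = 0.455, so (v/c)² = 0.207025
1 - (v/c)² = 0.792975
γ = 1/√(0.792975) = 1.123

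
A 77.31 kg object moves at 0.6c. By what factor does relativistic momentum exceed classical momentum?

p_rel = γmv, p_class = mv
Ratio = γ = 1/√(1 - 0.6²) = 1.250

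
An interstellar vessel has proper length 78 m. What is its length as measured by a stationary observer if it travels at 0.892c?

Proper length L₀ = 78 m
γ = 1/√(1 - 0.892²) = 2.212
L = L₀/γ = 78/2.212 = 35.26 m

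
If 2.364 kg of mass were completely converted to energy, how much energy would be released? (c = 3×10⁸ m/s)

Using E = mc²:
c² = (3×10⁸)² = 9×10¹⁶ m²/s²
E = 2.364 × 9×10¹⁶ = 2.128×10¹⁷ J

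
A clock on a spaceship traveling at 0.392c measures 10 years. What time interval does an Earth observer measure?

Proper time Δt₀ = 10 years
γ = 1/√(1 - 0.392²) = 1.087
Δt = γΔt₀ = 1.087 × 10 = 10.87 years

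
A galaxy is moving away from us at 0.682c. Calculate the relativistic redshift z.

β = 0.682
(1+β)/(1-β) = 1.682/0.318 = 5.289
√(5.289) = 2.300
z = 2.300 - 1 = 1.300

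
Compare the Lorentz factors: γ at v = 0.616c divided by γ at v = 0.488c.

γ₁ = 1/√(1 - 0.616²) = 1.2694
γ₂ = 1/√(1 - 0.488²) = 1.1457
γ₁/γ₂ = 1.2694/1.1457 = 1.108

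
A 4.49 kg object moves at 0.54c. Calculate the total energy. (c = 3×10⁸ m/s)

γ = 1/√(1 - 0.54²) = 1.188
mc² = 4.49 × (3×10⁸)² = 4.041×10¹⁷ J
E = γmc² = 1.188 × 4.041×10¹⁷ = 4.801×10¹⁷ J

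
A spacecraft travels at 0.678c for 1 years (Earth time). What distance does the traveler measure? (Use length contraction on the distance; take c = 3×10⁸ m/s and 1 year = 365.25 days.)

Earth distance: d = v × t = 0.678c × 1 yr = 6.4188×10¹⁵ m
γ = 1.3604
d' = d/γ = 6.4188×10¹⁵/1.3604 = 4.718×10¹⁵ m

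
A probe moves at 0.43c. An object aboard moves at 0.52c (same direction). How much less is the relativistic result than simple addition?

Classical: u' + v = 0.52 + 0.43 = 0.95c
Relativistic: u = (0.52 + 0.43)/(1 + 0.2236) = 0.95/1.2236 = 0.7764c
Difference: 0.95 - 0.7764 = 0.1736c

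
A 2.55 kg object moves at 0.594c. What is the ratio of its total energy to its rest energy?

E = γmc², E₀ = mc²
E/E₀ = γ = 1/√(1 - 0.594²) = 1.243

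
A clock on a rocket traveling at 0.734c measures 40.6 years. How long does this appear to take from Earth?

Proper time Δt₀ = 40.6 years
γ = 1/√(1 - 0.734²) = 1.4724
Δt = γΔt₀ = 1.4724 × 40.6 = 59.78 years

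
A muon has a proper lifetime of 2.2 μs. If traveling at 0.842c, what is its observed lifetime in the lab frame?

Proper lifetime τ₀ = 2.2 μs
γ = 1/√(1 - 0.842²) = 1.8536
τ = γτ₀ = 1.8536 × 2.2 μs = 4.078 μs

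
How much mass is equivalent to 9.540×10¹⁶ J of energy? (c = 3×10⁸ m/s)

From E = mc², we get m = E/c²
c² = (3×10⁸)² = 9×10¹⁶ m²/s²
m = 9.540×10¹⁶ / 9×10¹⁶ = 1.060 kg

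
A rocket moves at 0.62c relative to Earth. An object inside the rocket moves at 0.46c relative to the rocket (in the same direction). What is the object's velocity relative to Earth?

u = (u' + v)/(1 + u'v/c²)
Numerator: 0.46 + 0.62 = 1.08
Denominator: 1 + 0.2852 = 1.2852
u = 1.08/1.2852 = 0.8403c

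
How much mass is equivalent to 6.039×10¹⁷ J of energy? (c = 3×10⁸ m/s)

From E = mc², we get m = E/c²
c² = (3×10⁸)² = 9×10¹⁶ m²/s²
m = 6.039×10¹⁷ / 9×10¹⁶ = 6.710 kg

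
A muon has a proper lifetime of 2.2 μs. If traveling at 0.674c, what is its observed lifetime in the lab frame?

Proper lifetime τ₀ = 2.2 μs
γ = 1/√(1 - 0.674²) = 1.3537
τ = γτ₀ = 1.3537 × 2.2 μs = 2.978 μs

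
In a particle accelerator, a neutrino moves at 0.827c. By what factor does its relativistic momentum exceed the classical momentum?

p_rel = γmv, p_class = mv
Ratio = γ = 1/√(1 - 0.827²)
= 1/√(0.316071) = 1.779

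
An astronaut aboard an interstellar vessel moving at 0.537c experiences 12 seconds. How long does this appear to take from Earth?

Proper time Δt₀ = 12 seconds
γ = 1/√(1 - 0.537²) = 1.18542
Δt = γΔt₀ = 1.18542 × 12 = 14.23 seconds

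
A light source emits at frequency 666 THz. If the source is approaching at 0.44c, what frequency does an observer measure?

β = v/c = 0.44
(1+β)/(1-β) = 1.44/0.56 = 2.5714
Doppler factor = √(2.5714) = 1.604
f_obs = 666 × 1.604 = 1068 THz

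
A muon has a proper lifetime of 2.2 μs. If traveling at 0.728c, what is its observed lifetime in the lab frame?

Proper lifetime τ₀ = 2.2 μs
γ = 1/√(1 - 0.728²) = 1.4586
τ = γτ₀ = 1.4586 × 2.2 μs = 3.209 μs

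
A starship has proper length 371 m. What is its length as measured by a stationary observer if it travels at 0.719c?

Proper length L₀ = 371 m
γ = 1/√(1 - 0.719²) = 1.439
L = L₀/γ = 371/1.439 = 257.8 m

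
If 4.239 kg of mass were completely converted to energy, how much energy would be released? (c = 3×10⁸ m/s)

Using E = mc²:
c² = (3×10⁸)² = 9×10¹⁶ m²/s²
E = 4.239 × 9×10¹⁶ = 3.815×10¹⁷ J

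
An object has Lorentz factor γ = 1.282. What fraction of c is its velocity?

From γ = 1/√(1 - v²/c²):
1/γ² = 1/1.282² = 0.60845
v²/c² = 1 - 0.60845 = 0.39155
v/c = √(0.39155) = 0.6257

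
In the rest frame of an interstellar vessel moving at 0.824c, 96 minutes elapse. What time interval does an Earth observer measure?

Proper time Δt₀ = 96 minutes
γ = 1/√(1 - 0.824²) = 1.765
Δt = γΔt₀ = 1.765 × 96 = 169.4 minutes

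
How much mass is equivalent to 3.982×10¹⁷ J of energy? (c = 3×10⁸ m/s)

From E = mc², we get m = E/c²
c² = (3×10⁸)² = 9×10¹⁶ m²/s²
m = 3.982×10¹⁷ / 9×10¹⁶ = 4.424 kg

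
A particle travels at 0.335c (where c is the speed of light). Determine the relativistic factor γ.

v/c = 0.335, so (v/c)² = 0.112225
1 - (v/c)² = 0.887775
γ = 1/√(0.887775) = 1.061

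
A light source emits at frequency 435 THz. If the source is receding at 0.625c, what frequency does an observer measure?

β = v/c = 0.625
(1-β)/(1+β) = 0.375/1.625 = 0.2308
Doppler factor = √(0.2308) = 0.4804
f_obs = 435 × 0.4804 = 209.0 THz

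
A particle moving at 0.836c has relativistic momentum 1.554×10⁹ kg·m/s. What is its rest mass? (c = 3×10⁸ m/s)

γ = 1/√(1 - 0.836²) = 1.8224
v = 0.836 × 3×10⁸ = 2.508×10⁸ m/s
m = p/(γv) = 1.554×10⁹/(1.8224 × 2.508×10⁸) = 3.400 kg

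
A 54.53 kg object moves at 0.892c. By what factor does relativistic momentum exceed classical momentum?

p_rel = γmv, p_class = mv
Ratio = γ = 1/√(1 - 0.892²) = 2.212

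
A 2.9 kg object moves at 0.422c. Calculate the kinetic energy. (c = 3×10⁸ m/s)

γ = 1/√(1 - 0.422²) = 1.10303
γ - 1 = 0.10303
KE = (γ-1)mc² = 0.10303 × 2.9 × (3×10⁸)² = 2.689×10¹⁶ J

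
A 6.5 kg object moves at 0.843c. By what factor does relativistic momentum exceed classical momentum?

p_rel = γmv, p_class = mv
Ratio = γ = 1/√(1 - 0.843²) = 1.859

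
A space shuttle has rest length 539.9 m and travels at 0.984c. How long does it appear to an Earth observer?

Proper length L₀ = 539.9 m
γ = 1/√(1 - 0.984²) = 5.613
L = L₀/γ = 539.9/5.613 = 96.19 m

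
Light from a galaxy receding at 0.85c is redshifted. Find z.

β = 0.85
(1+β)/(1-β) = 1.85/0.15 = 12.333
√(12.333) = 3.512
z = 3.512 - 1 = 2.512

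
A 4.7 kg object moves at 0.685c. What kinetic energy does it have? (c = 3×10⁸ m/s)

γ = 1/√(1 - 0.685²) = 1.3726
γ - 1 = 0.3726
KE = (γ-1)mc² = 0.3726 × 4.7 × (3×10⁸)² = 1.576×10¹⁷ J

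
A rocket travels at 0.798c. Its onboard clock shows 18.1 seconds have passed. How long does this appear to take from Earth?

Proper time Δt₀ = 18.1 seconds
γ = 1/√(1 - 0.798²) = 1.659
Δt = γΔt₀ = 1.659 × 18.1 = 30.03 seconds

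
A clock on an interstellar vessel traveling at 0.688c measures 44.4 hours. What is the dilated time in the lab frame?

Proper time Δt₀ = 44.4 hours
γ = 1/√(1 - 0.688²) = 1.378
Δt = γΔt₀ = 1.378 × 44.4 = 61.18 hours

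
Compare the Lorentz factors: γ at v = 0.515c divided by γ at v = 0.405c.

γ₁ = 1/√(1 - 0.515²) = 1.167
γ₂ = 1/√(1 - 0.405²) = 1.094
γ₁/γ₂ = 1.167/1.094 = 1.067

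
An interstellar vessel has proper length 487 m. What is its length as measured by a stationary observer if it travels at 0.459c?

Proper length L₀ = 487 m
γ = 1/√(1 - 0.459²) = 1.1256
L = L₀/γ = 487/1.1256 = 432.7 m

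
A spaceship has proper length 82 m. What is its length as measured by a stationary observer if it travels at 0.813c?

Proper length L₀ = 82 m
γ = 1/√(1 - 0.813²) = 1.7174
L = L₀/γ = 82/1.7174 = 47.75 m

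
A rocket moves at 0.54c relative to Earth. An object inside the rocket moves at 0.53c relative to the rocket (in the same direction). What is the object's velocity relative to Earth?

u = (u' + v)/(1 + u'v/c²)
Numerator: 0.53 + 0.54 = 1.07
Denominator: 1 + 0.2862 = 1.2862
u = 1.07/1.2862 = 0.8319c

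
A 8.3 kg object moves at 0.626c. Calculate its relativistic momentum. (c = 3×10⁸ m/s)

γ = 1/√(1 - 0.626²) = 1.2823
v = 0.626 × 3×10⁸ = 1.878×10⁸ m/s
p = γmv = 1.2823 × 8.3 × 1.878×10⁸ = 1.999×10⁹ kg·m/s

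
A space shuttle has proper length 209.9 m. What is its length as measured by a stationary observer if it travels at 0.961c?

Proper length L₀ = 209.9 m
γ = 1/√(1 - 0.961²) = 3.616
L = L₀/γ = 209.9/3.616 = 58.05 m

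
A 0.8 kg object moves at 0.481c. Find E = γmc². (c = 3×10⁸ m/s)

γ = 1/√(1 - 0.481²) = 1.1406
mc² = 0.8 × (3×10⁸)² = 7.200×10¹⁶ J
E = γmc² = 1.1406 × 7.200×10¹⁶ = 8.212×10¹⁶ J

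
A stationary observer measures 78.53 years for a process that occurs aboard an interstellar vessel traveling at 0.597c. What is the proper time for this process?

Dilated time Δt = 78.53 years
γ = 1/√(1 - 0.597²) = 1.2465
Δt₀ = Δt/γ = 78.53/1.2465 = 63.00 years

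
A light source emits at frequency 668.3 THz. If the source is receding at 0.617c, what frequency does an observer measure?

β = v/c = 0.617
(1-β)/(1+β) = 0.383/1.617 = 0.23686
Doppler factor = √(0.23686) = 0.48668
f_obs = 668.3 × 0.48668 = 325.2 THz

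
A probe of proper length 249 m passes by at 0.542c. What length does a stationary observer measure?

Proper length L₀ = 249 m
γ = 1/√(1 - 0.542²) = 1.1899
L = L₀/γ = 249/1.1899 = 209.3 m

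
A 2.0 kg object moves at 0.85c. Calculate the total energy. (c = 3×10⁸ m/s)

γ = 1/√(1 - 0.85²) = 1.8983
mc² = 2.0 × (3×10⁸)² = 1.800×10¹⁷ J
E = γmc² = 1.8983 × 1.800×10¹⁷ = 3.417×10¹⁷ J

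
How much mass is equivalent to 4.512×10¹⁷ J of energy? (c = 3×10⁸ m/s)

From E = mc², we get m = E/c²
c² = (3×10⁸)² = 9×10¹⁶ m²/s²
m = 4.512×10¹⁷ / 9×10¹⁶ = 5.013 kg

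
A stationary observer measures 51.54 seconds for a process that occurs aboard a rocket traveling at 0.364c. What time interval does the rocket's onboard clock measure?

Dilated time Δt = 51.54 seconds
γ = 1/√(1 - 0.364²) = 1.0737
Δt₀ = Δt/γ = 51.54/1.0737 = 48.00 seconds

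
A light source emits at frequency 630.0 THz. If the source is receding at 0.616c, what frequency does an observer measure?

β = v/c = 0.616
(1-β)/(1+β) = 0.384/1.616 = 0.23762
Doppler factor = √(0.23762) = 0.4875
f_obs = 630.0 × 0.4875 = 307.1 THz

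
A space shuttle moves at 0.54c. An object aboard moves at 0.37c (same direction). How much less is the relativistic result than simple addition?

Classical: u' + v = 0.37 + 0.54 = 0.91c
Relativistic: u = (0.37 + 0.54)/(1 + 0.1998) = 0.91/1.1998 = 0.7585c
Difference: 0.91 - 0.7585 = 0.1515c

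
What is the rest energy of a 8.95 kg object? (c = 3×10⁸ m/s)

c² = (3×10⁸)² = 9.000×10¹⁶ m²/s²
E₀ = mc² = 8.95 × 9.000×10¹⁶ = 8.055×10¹⁷ J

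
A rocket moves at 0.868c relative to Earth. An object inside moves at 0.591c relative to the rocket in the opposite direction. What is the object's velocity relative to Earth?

Object's velocity in rocket frame is u' = -0.591c
u = (u' + v)/(1 + u'v/c²) = (v - 0.591)/(1 - 0.591·v/c²)
Numerator: 0.868 - 0.591 = 0.277
Denominator: 1 - 0.512988 = 0.487012
u = 0.277/0.487012 = 0.5688c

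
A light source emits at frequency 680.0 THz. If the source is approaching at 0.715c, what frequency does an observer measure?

β = v/c = 0.715
(1+β)/(1-β) = 1.715/0.285 = 6.018
Doppler factor = √(6.018) = 2.453
f_obs = 680.0 × 2.453 = 1668 THz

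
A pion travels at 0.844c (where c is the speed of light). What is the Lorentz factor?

v/c = 0.844, so (v/c)² = 0.712336
1 - (v/c)² = 0.287664
γ = 1/√(0.287664) = 1.864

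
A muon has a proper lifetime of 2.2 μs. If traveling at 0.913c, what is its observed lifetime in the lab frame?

Proper lifetime τ₀ = 2.2 μs
γ = 1/√(1 - 0.913²) = 2.4512
τ = γτ₀ = 2.4512 × 2.2 μs = 5.393 μs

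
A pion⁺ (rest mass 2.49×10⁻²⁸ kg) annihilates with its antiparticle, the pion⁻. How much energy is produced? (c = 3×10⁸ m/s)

Both particles have the same rest mass, so total mass = 2m
E = 2m·c² = 2 × 2.49×10⁻²⁸ × (3×10⁸)²
= 2 × 2.49×10⁻²⁸ × 9×10¹⁶
= 4.482×10⁻¹¹ J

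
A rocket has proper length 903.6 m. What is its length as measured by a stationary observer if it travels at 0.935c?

Proper length L₀ = 903.6 m
γ = 1/√(1 - 0.935²) = 2.8197
L = L₀/γ = 903.6/2.8197 = 320.5 m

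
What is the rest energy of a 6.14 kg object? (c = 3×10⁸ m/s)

c² = (3×10⁸)² = 9.000×10¹⁶ m²/s²
E₀ = mc² = 6.14 × 9.000×10¹⁶ = 5.526×10¹⁷ J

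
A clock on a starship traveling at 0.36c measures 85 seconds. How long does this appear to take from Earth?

Proper time Δt₀ = 85 seconds
γ = 1/√(1 - 0.36²) = 1.0719
Δt = γΔt₀ = 1.0719 × 85 = 91.11 seconds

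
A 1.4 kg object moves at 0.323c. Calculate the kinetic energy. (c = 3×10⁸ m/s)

γ = 1/√(1 - 0.323²) = 1.056637
γ - 1 = 0.056637
KE = (γ-1)mc² = 0.056637 × 1.4 × (3×10⁸)² = 7.136×10¹⁵ J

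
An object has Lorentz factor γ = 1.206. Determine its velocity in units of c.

From γ = 1/√(1 - v²/c²):
1/γ² = 1/1.206² = 0.68755
v²/c² = 1 - 0.68755 = 0.31245
v/c = √(0.31245) = 0.5590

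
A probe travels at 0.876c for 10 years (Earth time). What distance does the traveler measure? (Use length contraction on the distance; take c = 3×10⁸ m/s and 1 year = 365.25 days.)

Earth distance: d = v × t = 0.876c × 10 yr = 8.293×10¹⁶ m
γ = 2.073
d' = d/γ = 8.293×10¹⁶/2.073 = 4.000×10¹⁶ m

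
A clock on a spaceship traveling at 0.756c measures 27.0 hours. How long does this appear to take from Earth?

Proper time Δt₀ = 27.0 hours
γ = 1/√(1 - 0.756²) = 1.5277
Δt = γΔt₀ = 1.5277 × 27.0 = 41.25 hours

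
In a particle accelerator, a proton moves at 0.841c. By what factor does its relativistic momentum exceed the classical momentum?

p_rel = γmv, p_class = mv
Ratio = γ = 1/√(1 - 0.841²)
= 1/√(0.292719) = 1.848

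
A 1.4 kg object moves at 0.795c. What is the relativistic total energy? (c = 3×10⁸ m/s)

γ = 1/√(1 - 0.795²) = 1.6485
mc² = 1.4 × (3×10⁸)² = 1.260×10¹⁷ J
E = γmc² = 1.6485 × 1.260×10¹⁷ = 2.077×10¹⁷ J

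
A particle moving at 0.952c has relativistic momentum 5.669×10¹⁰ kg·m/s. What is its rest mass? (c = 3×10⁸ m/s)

γ = 1/√(1 - 0.952²) = 3.267
v = 0.952 × 3×10⁸ = 2.856×10⁸ m/s
m = p/(γv) = 5.669×10¹⁰/(3.267 × 2.856×10⁸) = 60.76 kg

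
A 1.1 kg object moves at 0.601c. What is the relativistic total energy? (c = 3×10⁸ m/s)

γ = 1/√(1 - 0.601²) = 1.2512
mc² = 1.1 × (3×10⁸)² = 9.900×10¹⁶ J
E = γmc² = 1.2512 × 9.900×10¹⁶ = 1.239×10¹⁷ J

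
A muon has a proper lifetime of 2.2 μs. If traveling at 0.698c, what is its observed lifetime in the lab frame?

Proper lifetime τ₀ = 2.2 μs
γ = 1/√(1 - 0.698²) = 1.3965
τ = γτ₀ = 1.3965 × 2.2 μs = 3.072 μs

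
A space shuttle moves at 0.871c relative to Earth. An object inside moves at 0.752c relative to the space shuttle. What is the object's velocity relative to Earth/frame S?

u = (u' + v)/(1 + u'v/c²)
Numerator: 0.752 + 0.871 = 1.623
Denominator: 1 + 0.654992 = 1.654992
u = 1.623/1.654992 = 0.9807c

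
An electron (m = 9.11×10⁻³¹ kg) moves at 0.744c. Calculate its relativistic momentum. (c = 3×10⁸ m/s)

γ = 1/√(1 - 0.744²) = 1.4966
v = 0.744 × 3×10⁸ = 2.232×10⁸ m/s
p = γmv = 1.4966 × 9.11×10⁻³¹ × 2.232×10⁸ = 3.043×10⁻²² kg·m/s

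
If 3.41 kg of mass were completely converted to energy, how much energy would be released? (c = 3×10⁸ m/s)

Using E = mc²:
c² = (3×10⁸)² = 9×10¹⁶ m²/s²
E = 3.41 × 9×10¹⁶ = 3.069×10¹⁷ J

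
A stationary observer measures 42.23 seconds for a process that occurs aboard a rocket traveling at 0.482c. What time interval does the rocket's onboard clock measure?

Dilated time Δt = 42.23 seconds
γ = 1/√(1 - 0.482²) = 1.1413
Δt₀ = Δt/γ = 42.23/1.1413 = 37.00 seconds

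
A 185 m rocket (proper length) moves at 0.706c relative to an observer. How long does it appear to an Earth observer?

Proper length L₀ = 185 m
γ = 1/√(1 - 0.706²) = 1.412
L = L₀/γ = 185/1.412 = 131.0 m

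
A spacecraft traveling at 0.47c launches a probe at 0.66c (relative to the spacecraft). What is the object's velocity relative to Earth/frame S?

u = (u' + v)/(1 + u'v/c²)
Numerator: 0.66 + 0.47 = 1.13
Denominator: 1 + 0.3102 = 1.3102
u = 1.13/1.3102 = 0.8625c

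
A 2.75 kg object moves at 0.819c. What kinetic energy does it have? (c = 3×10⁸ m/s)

γ = 1/√(1 - 0.819²) = 1.7428
γ - 1 = 0.7428
KE = (γ-1)mc² = 0.7428 × 2.75 × (3×10⁸)² = 1.838×10¹⁷ J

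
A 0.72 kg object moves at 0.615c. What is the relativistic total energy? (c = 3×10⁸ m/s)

γ = 1/√(1 - 0.615²) = 1.2682
mc² = 0.72 × (3×10⁸)² = 6.480×10¹⁶ J
E = γmc² = 1.2682 × 6.480×10¹⁶ = 8.218×10¹⁶ J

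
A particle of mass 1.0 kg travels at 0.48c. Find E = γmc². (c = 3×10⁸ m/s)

γ = 1/√(1 - 0.48²) = 1.140
mc² = 1.0 × (3×10⁸)² = 9.000×10¹⁶ J
E = γmc² = 1.140 × 9.000×10¹⁶ = 1.026×10¹⁷ J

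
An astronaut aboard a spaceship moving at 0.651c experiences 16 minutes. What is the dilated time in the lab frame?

Proper time Δt₀ = 16 minutes
γ = 1/√(1 - 0.651²) = 1.3174
Δt = γΔt₀ = 1.3174 × 16 = 21.08 minutes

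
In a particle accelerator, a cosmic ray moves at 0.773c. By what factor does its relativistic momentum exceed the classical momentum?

p_rel = γmv, p_class = mv
Ratio = γ = 1/√(1 - 0.773²)
= 1/√(0.402471) = 1.576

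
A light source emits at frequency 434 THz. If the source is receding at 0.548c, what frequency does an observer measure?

β = v/c = 0.548
(1-β)/(1+β) = 0.452/1.548 = 0.2920
Doppler factor = √(0.2920) = 0.5404
f_obs = 434 × 0.5404 = 234.5 THz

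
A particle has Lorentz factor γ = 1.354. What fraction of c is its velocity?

From γ = 1/√(1 - v²/c²):
1/γ² = 1/1.354² = 0.5455
v²/c² = 1 - 0.5455 = 0.4545
v/c = √(0.4545) = 0.6742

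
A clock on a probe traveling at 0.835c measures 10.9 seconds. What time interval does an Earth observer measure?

Proper time Δt₀ = 10.9 seconds
γ = 1/√(1 - 0.835²) = 1.817
Δt = γΔt₀ = 1.817 × 10.9 = 19.81 seconds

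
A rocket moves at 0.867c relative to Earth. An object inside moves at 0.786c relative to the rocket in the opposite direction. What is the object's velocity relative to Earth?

Object's velocity in rocket frame is u' = -0.786c
u = (u' + v)/(1 + u'v/c²) = (v - 0.786)/(1 - 0.786·v/c²)
Numerator: 0.867 - 0.786 = 0.081
Denominator: 1 - 0.681462 = 0.318538
u = 0.081/0.318538 = 0.2543c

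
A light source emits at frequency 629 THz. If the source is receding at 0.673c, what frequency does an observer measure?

β = v/c = 0.673
(1-β)/(1+β) = 0.327/1.673 = 0.19546
Doppler factor = √(0.19546) = 0.4421
f_obs = 629 × 0.4421 = 278.1 THz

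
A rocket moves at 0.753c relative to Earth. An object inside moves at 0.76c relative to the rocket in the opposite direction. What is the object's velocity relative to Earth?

Object's velocity in rocket frame is u' = -0.76c
u = (u' + v)/(1 + u'v/c²) = (v - 0.76)/(1 - 0.76·v/c²)
Numerator: 0.753 - 0.76 = -0.007
Denominator: 1 - 0.57228 = 0.42772
u = -0.007/0.42772 = -0.01637c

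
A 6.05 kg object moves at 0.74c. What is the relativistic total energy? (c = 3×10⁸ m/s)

γ = 1/√(1 - 0.74²) = 1.48675
mc² = 6.05 × (3×10⁸)² = 5.445×10¹⁷ J
E = γmc² = 1.48675 × 5.445×10¹⁷ = 8.095×10¹⁷ J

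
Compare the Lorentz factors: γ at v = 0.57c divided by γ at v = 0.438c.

γ₁ = 1/√(1 - 0.57²) = 1.217
γ₂ = 1/√(1 - 0.438²) = 1.112
γ₁/γ₂ = 1.217/1.112 = 1.094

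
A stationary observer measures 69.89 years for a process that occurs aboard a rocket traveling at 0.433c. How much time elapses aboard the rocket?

Dilated time Δt = 69.89 years
γ = 1/√(1 - 0.433²) = 1.1094
Δt₀ = Δt/γ = 69.89/1.1094 = 63.00 years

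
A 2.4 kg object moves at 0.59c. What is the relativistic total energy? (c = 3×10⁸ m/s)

γ = 1/√(1 - 0.59²) = 1.2385
mc² = 2.4 × (3×10⁸)² = 2.160×10¹⁷ J
E = γmc² = 1.2385 × 2.160×10¹⁷ = 2.675×10¹⁷ J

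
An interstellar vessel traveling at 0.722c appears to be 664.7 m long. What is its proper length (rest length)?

Contracted length L = 664.7 m
γ = 1/√(1 - 0.722²) = 1.4453
L₀ = γL = 1.4453 × 664.7 = 960.7 m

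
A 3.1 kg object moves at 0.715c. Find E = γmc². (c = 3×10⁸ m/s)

γ = 1/√(1 - 0.715²) = 1.4304
mc² = 3.1 × (3×10⁸)² = 2.790×10¹⁷ J
E = γmc² = 1.4304 × 2.790×10¹⁷ = 3.991×10¹⁷ J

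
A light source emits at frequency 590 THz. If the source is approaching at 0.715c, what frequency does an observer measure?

β = v/c = 0.715
(1+β)/(1-β) = 1.715/0.285 = 6.018
Doppler factor = √(6.018) = 2.453
f_obs = 590 × 2.453 = 1447 THz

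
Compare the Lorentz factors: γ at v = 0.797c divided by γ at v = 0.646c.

γ₁ = 1/√(1 - 0.797²) = 1.656
γ₂ = 1/√(1 - 0.646²) = 1.310
γ₁/γ₂ = 1.656/1.310 = 1.264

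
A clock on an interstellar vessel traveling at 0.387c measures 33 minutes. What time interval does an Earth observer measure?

Proper time Δt₀ = 33 minutes
γ = 1/√(1 - 0.387²) = 1.0845
Δt = γΔt₀ = 1.0845 × 33 = 35.79 minutes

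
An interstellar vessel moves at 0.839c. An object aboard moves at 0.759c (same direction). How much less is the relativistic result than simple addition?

Classical: u' + v = 0.759 + 0.839 = 1.598c
Relativistic: u = (0.759 + 0.839)/(1 + 0.636801) = 1.598/1.636801 = 0.9763c
Difference: 1.598 - 0.9763 = 0.6217c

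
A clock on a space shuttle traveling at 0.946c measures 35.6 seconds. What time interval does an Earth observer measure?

Proper time Δt₀ = 35.6 seconds
γ = 1/√(1 - 0.946²) = 3.085
Δt = γΔt₀ = 3.085 × 35.6 = 109.8 seconds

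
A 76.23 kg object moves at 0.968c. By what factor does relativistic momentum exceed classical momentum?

p_rel = γmv, p_class = mv
Ratio = γ = 1/√(1 - 0.968²) = 3.985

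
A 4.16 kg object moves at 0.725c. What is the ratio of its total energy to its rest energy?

E = γmc², E₀ = mc²
E/E₀ = γ = 1/√(1 - 0.725²) = 1.452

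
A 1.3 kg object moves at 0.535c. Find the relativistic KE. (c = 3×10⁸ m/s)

γ = 1/√(1 - 0.535²) = 1.18364
γ - 1 = 0.18364
KE = (γ-1)mc² = 0.18364 × 1.3 × (3×10⁸)² = 2.149×10¹⁶ J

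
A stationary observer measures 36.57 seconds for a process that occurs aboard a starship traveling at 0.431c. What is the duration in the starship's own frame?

Dilated time Δt = 36.57 seconds
γ = 1/√(1 - 0.431²) = 1.1082
Δt₀ = Δt/γ = 36.57/1.1082 = 33.00 seconds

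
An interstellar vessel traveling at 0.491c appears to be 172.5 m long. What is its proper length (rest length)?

Contracted length L = 172.5 m
γ = 1/√(1 - 0.491²) = 1.148
L₀ = γL = 1.148 × 172.5 = 198.0 m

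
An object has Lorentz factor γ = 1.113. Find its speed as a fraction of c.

From γ = 1/√(1 - v²/c²):
1/γ² = 1/1.113² = 0.8073
v²/c² = 1 - 0.8073 = 0.1927
v/c = √(0.1927) = 0.4390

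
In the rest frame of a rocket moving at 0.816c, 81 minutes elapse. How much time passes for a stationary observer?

Proper time Δt₀ = 81 minutes
γ = 1/√(1 - 0.816²) = 1.730
Δt = γΔt₀ = 1.730 × 81 = 140.1 minutes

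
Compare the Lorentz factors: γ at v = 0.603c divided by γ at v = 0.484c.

γ₁ = 1/√(1 - 0.603²) = 1.254
γ₂ = 1/√(1 - 0.484²) = 1.143
γ₁/γ₂ = 1.254/1.143 = 1.097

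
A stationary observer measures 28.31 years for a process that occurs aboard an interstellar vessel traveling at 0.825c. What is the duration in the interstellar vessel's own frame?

Dilated time Δt = 28.31 years
γ = 1/√(1 - 0.825²) = 1.769
Δt₀ = Δt/γ = 28.31/1.769 = 16.00 years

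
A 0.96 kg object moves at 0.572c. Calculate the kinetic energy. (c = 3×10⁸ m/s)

γ = 1/√(1 - 0.572²) = 1.2191
γ - 1 = 0.2191
KE = (γ-1)mc² = 0.2191 × 0.96 × (3×10⁸)² = 1.893×10¹⁶ J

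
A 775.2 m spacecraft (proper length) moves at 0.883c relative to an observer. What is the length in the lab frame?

Proper length L₀ = 775.2 m
γ = 1/√(1 - 0.883²) = 2.1305
L = L₀/γ = 775.2/2.1305 = 363.9 m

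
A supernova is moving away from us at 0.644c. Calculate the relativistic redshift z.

β = 0.644
(1+β)/(1-β) = 1.644/0.356 = 4.618
√(4.618) = 2.149
z = 2.149 - 1 = 1.149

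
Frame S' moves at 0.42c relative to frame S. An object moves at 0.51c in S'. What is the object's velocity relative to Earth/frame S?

u = (u' + v)/(1 + u'v/c²)
Numerator: 0.51 + 0.42 = 0.93
Denominator: 1 + 0.2142 = 1.2142
u = 0.93/1.2142 = 0.7659c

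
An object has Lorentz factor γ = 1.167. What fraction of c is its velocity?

From γ = 1/√(1 - v²/c²):
1/γ² = 1/1.167² = 0.7343
v²/c² = 1 - 0.7343 = 0.2657
v/c = √(0.2657) = 0.5155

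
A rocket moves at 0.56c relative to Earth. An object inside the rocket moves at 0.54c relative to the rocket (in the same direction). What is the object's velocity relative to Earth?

u = (u' + v)/(1 + u'v/c²)
Numerator: 0.54 + 0.56 = 1.1
Denominator: 1 + 0.3024 = 1.3024
u = 1.1/1.3024 = 0.8446c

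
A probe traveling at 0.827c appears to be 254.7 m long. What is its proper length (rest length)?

Contracted length L = 254.7 m
γ = 1/√(1 - 0.827²) = 1.7787
L₀ = γL = 1.7787 × 254.7 = 453.0 m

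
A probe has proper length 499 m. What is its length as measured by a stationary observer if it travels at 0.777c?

Proper length L₀ = 499 m
γ = 1/√(1 - 0.777²) = 1.5886
L = L₀/γ = 499/1.5886 = 314.1 m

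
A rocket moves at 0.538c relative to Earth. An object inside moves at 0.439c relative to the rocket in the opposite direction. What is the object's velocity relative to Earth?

Object's velocity in rocket frame is u' = -0.439c
u = (u' + v)/(1 + u'v/c²) = (v - 0.439)/(1 - 0.439·v/c²)
Numerator: 0.538 - 0.439 = 0.099
Denominator: 1 - 0.236182 = 0.763818
u = 0.099/0.763818 = 0.1296c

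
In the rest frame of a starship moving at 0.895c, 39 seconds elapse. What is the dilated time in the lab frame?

Proper time Δt₀ = 39 seconds
γ = 1/√(1 - 0.895²) = 2.2418
Δt = γΔt₀ = 2.2418 × 39 = 87.43 seconds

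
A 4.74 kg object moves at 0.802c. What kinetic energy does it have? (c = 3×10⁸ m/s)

γ = 1/√(1 - 0.802²) = 1.6741
γ - 1 = 0.6741
KE = (γ-1)mc² = 0.6741 × 4.74 × (3×10⁸)² = 2.876×10¹⁷ J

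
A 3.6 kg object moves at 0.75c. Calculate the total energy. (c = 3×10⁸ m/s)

γ = 1/√(1 - 0.75²) = 1.51186
mc² = 3.6 × (3×10⁸)² = 3.240×10¹⁷ J
E = γmc² = 1.51186 × 3.240×10¹⁷ = 4.898×10¹⁷ J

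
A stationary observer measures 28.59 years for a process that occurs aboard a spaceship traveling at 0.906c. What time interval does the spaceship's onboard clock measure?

Dilated time Δt = 28.59 years
γ = 1/√(1 - 0.906²) = 2.363
Δt₀ = Δt/γ = 28.59/2.363 = 12.10 years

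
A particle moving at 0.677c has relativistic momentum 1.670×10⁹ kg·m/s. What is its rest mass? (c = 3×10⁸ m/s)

γ = 1/√(1 - 0.677²) = 1.3587
v = 0.677 × 3×10⁸ = 2.031×10⁸ m/s
m = p/(γv) = 1.670×10⁹/(1.3587 × 2.031×10⁸) = 6.052 kg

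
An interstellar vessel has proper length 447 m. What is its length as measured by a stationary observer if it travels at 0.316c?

Proper length L₀ = 447 m
γ = 1/√(1 - 0.316²) = 1.054
L = L₀/γ = 447/1.054 = 424.1 m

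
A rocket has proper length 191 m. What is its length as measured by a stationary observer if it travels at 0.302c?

Proper length L₀ = 191 m
γ = 1/√(1 - 0.302²) = 1.049
L = L₀/γ = 191/1.049 = 182.1 m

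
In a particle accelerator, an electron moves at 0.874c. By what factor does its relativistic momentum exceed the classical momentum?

p_rel = γmv, p_class = mv
Ratio = γ = 1/√(1 - 0.874²)
= 1/√(0.236124) = 2.058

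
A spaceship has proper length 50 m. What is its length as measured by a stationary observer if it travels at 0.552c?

Proper length L₀ = 50 m
γ = 1/√(1 - 0.552²) = 1.1993
L = L₀/γ = 50/1.1993 = 41.69 m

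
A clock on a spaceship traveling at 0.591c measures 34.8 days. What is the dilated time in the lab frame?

Proper time Δt₀ = 34.8 days
γ = 1/√(1 - 0.591²) = 1.2397
Δt = γΔt₀ = 1.2397 × 34.8 = 43.14 days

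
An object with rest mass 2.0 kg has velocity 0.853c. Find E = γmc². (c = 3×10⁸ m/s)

γ = 1/√(1 - 0.853²) = 1.916
mc² = 2.0 × (3×10⁸)² = 1.800×10¹⁷ J
E = γmc² = 1.916 × 1.800×10¹⁷ = 3.449×10¹⁷ J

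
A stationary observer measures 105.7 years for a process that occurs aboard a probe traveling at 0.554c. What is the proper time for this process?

Dilated time Δt = 105.7 years
γ = 1/√(1 - 0.554²) = 1.2012
Δt₀ = Δt/γ = 105.7/1.2012 = 88.00 years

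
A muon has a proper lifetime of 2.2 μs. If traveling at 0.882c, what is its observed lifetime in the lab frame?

Proper lifetime τ₀ = 2.2 μs
γ = 1/√(1 - 0.882²) = 2.122
τ = γτ₀ = 2.122 × 2.2 μs = 4.668 μs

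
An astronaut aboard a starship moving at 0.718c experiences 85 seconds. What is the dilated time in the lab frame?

Proper time Δt₀ = 85 seconds
γ = 1/√(1 - 0.718²) = 1.437
Δt = γΔt₀ = 1.437 × 85 = 122.1 seconds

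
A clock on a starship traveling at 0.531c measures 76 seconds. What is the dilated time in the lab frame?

Proper time Δt₀ = 76 seconds
γ = 1/√(1 - 0.531²) = 1.1801
Δt = γΔt₀ = 1.1801 × 76 = 89.69 seconds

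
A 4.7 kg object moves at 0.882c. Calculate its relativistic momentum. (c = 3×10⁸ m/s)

γ = 1/√(1 - 0.882²) = 2.122
v = 0.882 × 3×10⁸ = 2.646×10⁸ m/s
p = γmv = 2.122 × 4.7 × 2.646×10⁸ = 2.639×10⁹ kg·m/s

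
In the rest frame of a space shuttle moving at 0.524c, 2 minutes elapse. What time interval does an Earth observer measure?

Proper time Δt₀ = 2 minutes
γ = 1/√(1 - 0.524²) = 1.174
Δt = γΔt₀ = 1.174 × 2 = 2.348 minutes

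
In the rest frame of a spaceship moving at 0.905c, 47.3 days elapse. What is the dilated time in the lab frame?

Proper time Δt₀ = 47.3 days
γ = 1/√(1 - 0.905²) = 2.351
Δt = γΔt₀ = 2.351 × 47.3 = 111.2 days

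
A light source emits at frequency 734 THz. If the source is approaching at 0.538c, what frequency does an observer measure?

β = v/c = 0.538
(1+β)/(1-β) = 1.538/0.462 = 3.329
Doppler factor = √(3.329) = 1.8246
f_obs = 734 × 1.8246 = 1339 THz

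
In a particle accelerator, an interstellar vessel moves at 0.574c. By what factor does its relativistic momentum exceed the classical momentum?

p_rel = γmv, p_class = mv
Ratio = γ = 1/√(1 - 0.574²)
= 1/√(0.670524) = 1.221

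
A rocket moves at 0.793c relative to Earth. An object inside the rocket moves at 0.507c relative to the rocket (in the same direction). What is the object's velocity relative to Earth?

u = (u' + v)/(1 + u'v/c²)
Numerator: 0.507 + 0.793 = 1.3
Denominator: 1 + 0.402051 = 1.402051
u = 1.3/1.402051 = 0.9272c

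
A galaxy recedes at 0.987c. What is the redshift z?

β = 0.987
(1+β)/(1-β) = 1.987/0.013 = 152.8
√(152.8) = 12.36
z = 12.36 - 1 = 11.36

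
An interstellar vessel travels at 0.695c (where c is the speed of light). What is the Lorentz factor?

v/c = 0.695, so (v/c)² = 0.483025
1 - (v/c)² = 0.516975
γ = 1/√(0.516975) = 1.391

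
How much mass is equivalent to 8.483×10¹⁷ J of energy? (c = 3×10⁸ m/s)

From E = mc², we get m = E/c²
c² = (3×10⁸)² = 9×10¹⁶ m²/s²
m = 8.483×10¹⁷ / 9×10¹⁶ = 9.426 kg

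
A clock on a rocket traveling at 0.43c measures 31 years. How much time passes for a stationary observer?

Proper time Δt₀ = 31 years
γ = 1/√(1 - 0.43²) = 1.1076
Δt = γΔt₀ = 1.1076 × 31 = 34.34 years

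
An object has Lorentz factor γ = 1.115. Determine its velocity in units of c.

From γ = 1/√(1 - v²/c²):
1/γ² = 1/1.115² = 0.8044
v²/c² = 1 - 0.8044 = 0.1956
v/c = √(0.1956) = 0.4423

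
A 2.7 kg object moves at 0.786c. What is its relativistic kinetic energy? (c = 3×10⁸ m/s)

γ = 1/√(1 - 0.786²) = 1.6175
γ - 1 = 0.6175
KE = (γ-1)mc² = 0.6175 × 2.7 × (3×10⁸)² = 1.501×10¹⁷ J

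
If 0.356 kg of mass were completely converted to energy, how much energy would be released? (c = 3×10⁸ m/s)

Using E = mc²:
c² = (3×10⁸)² = 9×10¹⁶ m²/s²
E = 0.356 × 9×10¹⁶ = 3.204×10¹⁶ J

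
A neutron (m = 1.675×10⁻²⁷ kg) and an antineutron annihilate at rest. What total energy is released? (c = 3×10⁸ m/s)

Both particles have the same rest mass, so total mass = 2m
E = 2m·c² = 2 × 1.675×10⁻²⁷ × (3×10⁸)²
= 2 × 1.675×10⁻²⁷ × 9×10¹⁶
= 3.015×10⁻¹⁰ J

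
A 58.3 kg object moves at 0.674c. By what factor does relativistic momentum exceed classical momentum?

p_rel = γmv, p_class = mv
Ratio = γ = 1/√(1 - 0.674²) = 1.354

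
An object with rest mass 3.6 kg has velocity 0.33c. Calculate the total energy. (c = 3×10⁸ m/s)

γ = 1/√(1 - 0.33²) = 1.0593
mc² = 3.6 × (3×10⁸)² = 3.240×10¹⁷ J
E = γmc² = 1.0593 × 3.240×10¹⁷ = 3.432×10¹⁷ J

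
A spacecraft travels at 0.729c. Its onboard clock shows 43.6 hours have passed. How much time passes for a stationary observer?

Proper time Δt₀ = 43.6 hours
γ = 1/√(1 - 0.729²) = 1.46089
Δt = γΔt₀ = 1.46089 × 43.6 = 63.69 hours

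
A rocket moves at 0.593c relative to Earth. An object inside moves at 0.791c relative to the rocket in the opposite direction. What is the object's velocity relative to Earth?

Object's velocity in rocket frame is u' = -0.791c
u = (u' + v)/(1 + u'v/c²) = (v - 0.791)/(1 - 0.791·v/c²)
Numerator: 0.593 - 0.791 = -0.198
Denominator: 1 - 0.469063 = 0.530937
u = -0.198/0.530937 = -0.3729c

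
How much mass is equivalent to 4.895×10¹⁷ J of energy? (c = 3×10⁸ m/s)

From E = mc², we get m = E/c²
c² = (3×10⁸)² = 9×10¹⁶ m²/s²
m = 4.895×10¹⁷ / 9×10¹⁶ = 5.439 kg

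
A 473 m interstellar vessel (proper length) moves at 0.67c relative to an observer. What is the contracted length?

Proper length L₀ = 473 m
γ = 1/√(1 - 0.67²) = 1.3471
L = L₀/γ = 473/1.3471 = 351.1 m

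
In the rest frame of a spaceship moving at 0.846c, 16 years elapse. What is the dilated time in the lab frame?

Proper time Δt₀ = 16 years
γ = 1/√(1 - 0.846²) = 1.8755
Δt = γΔt₀ = 1.8755 × 16 = 30.01 years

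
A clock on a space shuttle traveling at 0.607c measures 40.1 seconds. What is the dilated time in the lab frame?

Proper time Δt₀ = 40.1 seconds
γ = 1/√(1 - 0.607²) = 1.2583
Δt = γΔt₀ = 1.2583 × 40.1 = 50.46 seconds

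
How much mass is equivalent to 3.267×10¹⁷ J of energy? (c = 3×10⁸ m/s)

From E = mc², we get m = E/c²
c² = (3×10⁸)² = 9×10¹⁶ m²/s²
m = 3.267×10¹⁷ / 9×10¹⁶ = 3.630 kg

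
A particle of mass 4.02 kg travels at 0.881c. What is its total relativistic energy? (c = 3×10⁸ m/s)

γ = 1/√(1 - 0.881²) = 2.1136
mc² = 4.02 × (3×10⁸)² = 3.618×10¹⁷ J
E = γmc² = 2.1136 × 3.618×10¹⁷ = 7.647×10¹⁷ J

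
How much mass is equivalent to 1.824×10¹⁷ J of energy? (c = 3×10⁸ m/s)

From E = mc², we get m = E/c²
c² = (3×10⁸)² = 9×10¹⁶ m²/s²
m = 1.824×10¹⁷ / 9×10¹⁶ = 2.027 kg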